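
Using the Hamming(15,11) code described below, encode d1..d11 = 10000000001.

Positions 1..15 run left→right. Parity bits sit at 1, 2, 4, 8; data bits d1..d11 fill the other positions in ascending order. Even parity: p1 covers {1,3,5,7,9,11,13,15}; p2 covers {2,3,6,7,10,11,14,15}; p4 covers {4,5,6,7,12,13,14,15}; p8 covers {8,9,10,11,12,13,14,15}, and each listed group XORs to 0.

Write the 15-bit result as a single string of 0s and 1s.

001100010000001

Place data at non-parity positions: p1 p2 1 p4 0 0 0 p8 0 0 0 0 0 0 1
p1 (pos 1,3,5,7,9,11,13,15): XOR of data positions = 1⊕0⊕0⊕0⊕0⊕0⊕1 = 0
p2 (pos 2,3,6,7,10,11,14,15): XOR of data positions = 1⊕0⊕0⊕0⊕0⊕0⊕1 = 0
p4 (pos 4,5,6,7,12,13,14,15): XOR of data positions = 0⊕0⊕0⊕0⊕0⊕0⊕1 = 1
p8 (pos 8,9,10,11,12,13,14,15): XOR of data positions = 0⊕0⊕0⊕0⊕0⊕0⊕1 = 1
Codeword: 001100010000001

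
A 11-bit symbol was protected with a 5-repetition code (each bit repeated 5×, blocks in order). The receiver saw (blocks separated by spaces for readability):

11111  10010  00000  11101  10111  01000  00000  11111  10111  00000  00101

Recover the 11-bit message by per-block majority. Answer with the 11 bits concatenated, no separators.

Block 1 (11111): 5 ones → 1
Block 2 (10010): 2 ones → 0
Block 3 (00000): 0 ones → 0
Block 4 (11101): 4 ones → 1
Block 5 (10111): 4 ones → 1
Block 6 (01000): 1 one → 0
Block 7 (00000): 0 ones → 0
Block 8 (11111): 5 ones → 1
Block 9 (10111): 4 ones → 1
Block 10 (00000): 0 ones → 0
Block 11 (00101): 2 ones → 0

10011001100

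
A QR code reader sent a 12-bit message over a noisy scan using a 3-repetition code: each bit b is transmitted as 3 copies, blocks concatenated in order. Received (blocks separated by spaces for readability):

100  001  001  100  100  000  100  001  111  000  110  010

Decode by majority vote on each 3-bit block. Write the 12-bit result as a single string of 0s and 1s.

Block 1 (100): 1 one → 0
Block 2 (001): 1 one → 0
Block 3 (001): 1 one → 0
Block 4 (100): 1 one → 0
Block 5 (100): 1 one → 0
Block 6 (000): 0 ones → 0
Block 7 (100): 1 one → 0
Block 8 (001): 1 one → 0
Block 9 (111): 3 ones → 1
Block 10 (000): 0 ones → 0
Block 11 (110): 2 ones → 1
Block 12 (010): 1 one → 0

000000001010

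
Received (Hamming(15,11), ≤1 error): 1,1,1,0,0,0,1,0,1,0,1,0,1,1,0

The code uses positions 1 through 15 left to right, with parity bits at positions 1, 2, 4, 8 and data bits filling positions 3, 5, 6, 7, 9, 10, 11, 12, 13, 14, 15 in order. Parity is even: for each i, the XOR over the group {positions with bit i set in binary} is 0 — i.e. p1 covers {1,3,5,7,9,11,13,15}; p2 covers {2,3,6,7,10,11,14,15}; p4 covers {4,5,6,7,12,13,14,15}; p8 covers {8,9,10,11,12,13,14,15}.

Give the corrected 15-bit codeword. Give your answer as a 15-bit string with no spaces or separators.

s1 (pos 1,3,5,7,9,11,13,15): 1⊕1⊕0⊕1⊕1⊕1⊕1⊕0 = 0
s2 (pos 2,3,6,7,10,11,14,15): 1⊕1⊕0⊕1⊕0⊕1⊕1⊕0 = 1
s4 (pos 4,5,6,7,12,13,14,15): 0⊕0⊕0⊕1⊕0⊕1⊕1⊕0 = 1
s8 (pos 8,9,10,11,12,13,14,15): 0⊕1⊕0⊕1⊕0⊕1⊕1⊕0 = 0
Syndrome s8…s1 = 0110 → error at position 6.
Flip position 6: 111000101010110 → 111001101010110

111001101010110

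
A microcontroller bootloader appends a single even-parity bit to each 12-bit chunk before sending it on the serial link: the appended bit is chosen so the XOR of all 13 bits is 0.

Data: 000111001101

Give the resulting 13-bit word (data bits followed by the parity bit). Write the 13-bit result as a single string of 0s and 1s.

0001110011010

XOR of the 12 data bits: 0⊕0⊕0⊕1⊕1⊕1⊕0⊕0⊕1⊕1⊕0⊕1 = 0
Parity bit = 0 (so all 13 bits XOR to 0).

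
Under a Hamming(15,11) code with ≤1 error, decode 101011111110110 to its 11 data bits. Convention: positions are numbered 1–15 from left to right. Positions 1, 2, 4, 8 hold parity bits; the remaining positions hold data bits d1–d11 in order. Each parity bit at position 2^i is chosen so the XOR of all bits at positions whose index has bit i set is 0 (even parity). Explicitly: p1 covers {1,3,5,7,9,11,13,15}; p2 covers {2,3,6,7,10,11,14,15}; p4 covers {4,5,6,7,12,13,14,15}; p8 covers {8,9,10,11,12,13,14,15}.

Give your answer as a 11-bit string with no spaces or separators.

s1 (pos 1,3,5,7,9,11,13,15): 1⊕1⊕1⊕1⊕1⊕1⊕1⊕0 = 1
s2 (pos 2,3,6,7,10,11,14,15): 0⊕1⊕1⊕1⊕1⊕1⊕1⊕0 = 0
s4 (pos 4,5,6,7,12,13,14,15): 0⊕1⊕1⊕1⊕0⊕1⊕1⊕0 = 1
s8 (pos 8,9,10,11,12,13,14,15): 1⊕1⊕1⊕1⊕0⊕1⊕1⊕0 = 0
Syndrome s8…s1 = 0101 → error at position 5.
Flip position 5: 101011111110110 → 101001111110110
Read data bits from positions 3,5,6,7,9,10,11,12,13,14,15: 10111110110

10111110110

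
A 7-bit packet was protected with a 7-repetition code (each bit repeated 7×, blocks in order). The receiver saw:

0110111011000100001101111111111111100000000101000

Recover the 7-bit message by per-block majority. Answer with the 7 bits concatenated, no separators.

1001100

Block 1 (0110111): 5 ones → 1
Block 2 (0110001): 3 ones → 0
Block 3 (0000110): 2 ones → 0
Block 4 (1111111): 7 ones → 1
Block 5 (1111111): 7 ones → 1
Block 6 (0000000): 0 ones → 0
Block 7 (0101000): 2 ones → 0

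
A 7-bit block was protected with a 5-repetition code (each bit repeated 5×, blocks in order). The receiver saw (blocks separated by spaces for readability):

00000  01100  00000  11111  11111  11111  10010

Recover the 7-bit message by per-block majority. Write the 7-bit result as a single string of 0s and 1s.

0001110

Block 1 (00000): 0 ones → 0
Block 2 (01100): 2 ones → 0
Block 3 (00000): 0 ones → 0
Block 4 (11111): 5 ones → 1
Block 5 (11111): 5 ones → 1
Block 6 (11111): 5 ones → 1
Block 7 (10010): 2 ones → 0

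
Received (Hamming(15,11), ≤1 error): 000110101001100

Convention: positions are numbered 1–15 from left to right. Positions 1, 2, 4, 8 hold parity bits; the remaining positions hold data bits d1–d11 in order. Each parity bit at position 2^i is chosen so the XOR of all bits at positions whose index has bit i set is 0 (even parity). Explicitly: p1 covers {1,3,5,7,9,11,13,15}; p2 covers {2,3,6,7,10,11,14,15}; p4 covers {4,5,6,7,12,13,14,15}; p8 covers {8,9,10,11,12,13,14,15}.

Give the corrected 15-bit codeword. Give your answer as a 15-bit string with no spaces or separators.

s1 (pos 1,3,5,7,9,11,13,15): 0⊕0⊕1⊕1⊕1⊕0⊕1⊕0 = 0
s2 (pos 2,3,6,7,10,11,14,15): 0⊕0⊕0⊕1⊕0⊕0⊕0⊕0 = 1
s4 (pos 4,5,6,7,12,13,14,15): 1⊕1⊕0⊕1⊕1⊕1⊕0⊕0 = 1
s8 (pos 8,9,10,11,12,13,14,15): 0⊕1⊕0⊕0⊕1⊕1⊕0⊕0 = 1
Syndrome s8…s1 = 1110 → error at position 14.
Flip position 14: 000110101001100 → 000110101001110

000110101001110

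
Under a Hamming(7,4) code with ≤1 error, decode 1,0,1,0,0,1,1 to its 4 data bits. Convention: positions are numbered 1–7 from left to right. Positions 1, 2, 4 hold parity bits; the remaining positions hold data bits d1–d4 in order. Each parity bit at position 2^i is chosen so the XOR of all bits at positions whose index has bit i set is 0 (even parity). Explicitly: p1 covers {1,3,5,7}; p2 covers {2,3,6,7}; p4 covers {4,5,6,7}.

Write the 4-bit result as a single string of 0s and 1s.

s1 (pos 1,3,5,7): 1⊕1⊕0⊕1 = 1
s2 (pos 2,3,6,7): 0⊕1⊕1⊕1 = 1
s4 (pos 4,5,6,7): 0⊕0⊕1⊕1 = 0
Syndrome s4…s1 = 011 → error at position 3.
Flip position 3: 1010011 → 1000011
Read data bits from positions 3,5,6,7: 0011

0011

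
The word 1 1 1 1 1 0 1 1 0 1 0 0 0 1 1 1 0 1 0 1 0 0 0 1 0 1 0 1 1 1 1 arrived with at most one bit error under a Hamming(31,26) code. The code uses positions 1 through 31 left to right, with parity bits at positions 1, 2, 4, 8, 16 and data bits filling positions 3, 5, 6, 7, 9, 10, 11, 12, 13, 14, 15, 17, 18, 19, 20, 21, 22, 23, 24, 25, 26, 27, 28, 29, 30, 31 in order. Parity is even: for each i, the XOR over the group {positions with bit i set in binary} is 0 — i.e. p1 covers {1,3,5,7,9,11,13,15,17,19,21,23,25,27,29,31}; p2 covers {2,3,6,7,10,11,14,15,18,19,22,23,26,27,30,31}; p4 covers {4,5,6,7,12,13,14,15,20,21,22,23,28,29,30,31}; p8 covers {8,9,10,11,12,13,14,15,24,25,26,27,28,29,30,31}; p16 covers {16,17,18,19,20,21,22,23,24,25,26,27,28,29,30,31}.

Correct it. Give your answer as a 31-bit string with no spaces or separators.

s1 (pos 1,3,5,7,9,11,13,15,17,19,21,23,25,27,29,31): 1⊕1⊕1⊕1⊕0⊕0⊕0⊕1⊕0⊕0⊕0⊕0⊕0⊕0⊕1⊕1 = 1
s2 (pos 2,3,6,7,10,11,14,15,18,19,22,23,26,27,30,31): 1⊕1⊕0⊕1⊕1⊕0⊕1⊕1⊕1⊕0⊕0⊕0⊕1⊕0⊕1⊕1 = 0
s4 (pos 4,5,6,7,12,13,14,15,20,21,22,23,28,29,30,31): 1⊕1⊕0⊕1⊕0⊕0⊕1⊕1⊕1⊕0⊕0⊕0⊕1⊕1⊕1⊕1 = 0
s8 (pos 8,9,10,11,12,13,14,15,24,25,26,27,28,29,30,31): 1⊕0⊕1⊕0⊕0⊕0⊕1⊕1⊕1⊕0⊕1⊕0⊕1⊕1⊕1⊕1 = 0
s16 (pos 16,17,18,19,20,21,22,23,24,25,26,27,28,29,30,31): 1⊕0⊕1⊕0⊕1⊕0⊕0⊕0⊕1⊕0⊕1⊕0⊕1⊕1⊕1⊕1 = 1
Syndrome s16…s1 = 10001 → error at position 17.
Flip position 17: 1111101101000111010100010101111 → 1111101101000111110100010101111

1111101101000111110100010101111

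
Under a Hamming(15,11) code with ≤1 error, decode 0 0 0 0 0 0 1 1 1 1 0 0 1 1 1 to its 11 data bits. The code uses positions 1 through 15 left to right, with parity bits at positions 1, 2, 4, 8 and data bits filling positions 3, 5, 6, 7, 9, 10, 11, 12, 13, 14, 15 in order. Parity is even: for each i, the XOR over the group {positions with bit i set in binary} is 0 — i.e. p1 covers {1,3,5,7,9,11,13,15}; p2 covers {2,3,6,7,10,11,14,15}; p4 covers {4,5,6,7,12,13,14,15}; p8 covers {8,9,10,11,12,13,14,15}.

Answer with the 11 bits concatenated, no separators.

s1 (pos 1,3,5,7,9,11,13,15): 0⊕0⊕0⊕1⊕1⊕0⊕1⊕1 = 0
s2 (pos 2,3,6,7,10,11,14,15): 0⊕0⊕0⊕1⊕1⊕0⊕1⊕1 = 0
s4 (pos 4,5,6,7,12,13,14,15): 0⊕0⊕0⊕1⊕0⊕1⊕1⊕1 = 0
s8 (pos 8,9,10,11,12,13,14,15): 1⊕1⊕1⊕0⊕0⊕1⊕1⊕1 = 0
Syndrome s8…s1 = 0000 → no error.
Read data bits from positions 3,5,6,7,9,10,11,12,13,14,15: 00011100111

00011100111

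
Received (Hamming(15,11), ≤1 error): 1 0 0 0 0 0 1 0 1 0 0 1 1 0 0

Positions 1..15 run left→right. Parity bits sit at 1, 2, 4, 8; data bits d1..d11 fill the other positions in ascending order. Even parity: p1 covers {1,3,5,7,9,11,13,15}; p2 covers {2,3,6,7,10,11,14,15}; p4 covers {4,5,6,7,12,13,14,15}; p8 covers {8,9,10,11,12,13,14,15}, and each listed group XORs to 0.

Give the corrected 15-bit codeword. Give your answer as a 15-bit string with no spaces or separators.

100000101001110

s1 (pos 1,3,5,7,9,11,13,15): 1⊕0⊕0⊕1⊕1⊕0⊕1⊕0 = 0
s2 (pos 2,3,6,7,10,11,14,15): 0⊕0⊕0⊕1⊕0⊕0⊕0⊕0 = 1
s4 (pos 4,5,6,7,12,13,14,15): 0⊕0⊕0⊕1⊕1⊕1⊕0⊕0 = 1
s8 (pos 8,9,10,11,12,13,14,15): 0⊕1⊕0⊕0⊕1⊕1⊕0⊕0 = 1
Syndrome s8…s1 = 1110 → error at position 14.
Flip position 14: 100000101001100 → 100000101001110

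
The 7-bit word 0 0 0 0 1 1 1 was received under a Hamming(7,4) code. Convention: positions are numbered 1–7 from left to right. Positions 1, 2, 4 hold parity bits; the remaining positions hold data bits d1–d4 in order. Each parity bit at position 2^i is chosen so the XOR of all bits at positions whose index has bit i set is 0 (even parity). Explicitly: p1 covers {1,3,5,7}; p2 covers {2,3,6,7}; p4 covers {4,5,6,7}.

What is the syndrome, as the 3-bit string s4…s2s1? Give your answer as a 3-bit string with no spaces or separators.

100

s1 (pos 1,3,5,7): 0⊕0⊕1⊕1 = 0
s2 (pos 2,3,6,7): 0⊕0⊕1⊕1 = 0
s4 (pos 4,5,6,7): 0⊕1⊕1⊕1 = 1
Syndrome s4…s1 = 100 → error at position 4.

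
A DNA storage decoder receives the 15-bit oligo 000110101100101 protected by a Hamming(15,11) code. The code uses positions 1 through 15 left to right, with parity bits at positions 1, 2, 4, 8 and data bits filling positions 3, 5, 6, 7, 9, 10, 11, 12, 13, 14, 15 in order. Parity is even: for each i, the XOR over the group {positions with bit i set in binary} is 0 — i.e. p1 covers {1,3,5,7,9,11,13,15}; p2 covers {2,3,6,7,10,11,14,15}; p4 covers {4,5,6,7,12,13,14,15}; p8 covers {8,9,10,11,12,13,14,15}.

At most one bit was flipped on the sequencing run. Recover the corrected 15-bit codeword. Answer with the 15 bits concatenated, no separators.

000110001100101

s1 (pos 1,3,5,7,9,11,13,15): 0⊕0⊕1⊕1⊕1⊕0⊕1⊕1 = 1
s2 (pos 2,3,6,7,10,11,14,15): 0⊕0⊕0⊕1⊕1⊕0⊕0⊕1 = 1
s4 (pos 4,5,6,7,12,13,14,15): 1⊕1⊕0⊕1⊕0⊕1⊕0⊕1 = 1
s8 (pos 8,9,10,11,12,13,14,15): 0⊕1⊕1⊕0⊕0⊕1⊕0⊕1 = 0
Syndrome s8…s1 = 0111 → error at position 7.
Flip position 7: 000110101100101 → 000110001100101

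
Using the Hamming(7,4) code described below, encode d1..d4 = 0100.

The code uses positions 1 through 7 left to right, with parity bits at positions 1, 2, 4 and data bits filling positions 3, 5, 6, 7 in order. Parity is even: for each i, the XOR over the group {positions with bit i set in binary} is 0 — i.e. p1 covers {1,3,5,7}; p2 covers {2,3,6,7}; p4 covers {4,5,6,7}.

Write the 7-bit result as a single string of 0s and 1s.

1001100

Place data at non-parity positions: p1 p2 0 p4 1 0 0
p1 (pos 1,3,5,7): XOR of data positions = 0⊕1⊕0 = 1
p2 (pos 2,3,6,7): XOR of data positions = 0⊕0⊕0 = 0
p4 (pos 4,5,6,7): XOR of data positions = 1⊕0⊕0 = 1
Codeword: 1001100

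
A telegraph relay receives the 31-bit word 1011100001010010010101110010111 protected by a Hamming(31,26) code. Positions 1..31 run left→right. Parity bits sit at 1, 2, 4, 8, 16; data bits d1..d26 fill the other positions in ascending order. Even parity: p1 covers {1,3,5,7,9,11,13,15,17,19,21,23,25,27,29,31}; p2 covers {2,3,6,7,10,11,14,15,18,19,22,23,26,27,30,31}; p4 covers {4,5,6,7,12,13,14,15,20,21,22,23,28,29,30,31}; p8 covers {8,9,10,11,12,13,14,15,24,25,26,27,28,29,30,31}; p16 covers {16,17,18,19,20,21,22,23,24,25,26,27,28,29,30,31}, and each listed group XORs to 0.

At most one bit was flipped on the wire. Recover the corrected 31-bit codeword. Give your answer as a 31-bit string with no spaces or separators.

1011100001010010000101110010111

s1 (pos 1,3,5,7,9,11,13,15,17,19,21,23,25,27,29,31): 1⊕1⊕1⊕0⊕0⊕0⊕0⊕1⊕0⊕0⊕0⊕1⊕0⊕1⊕1⊕1 = 0
s2 (pos 2,3,6,7,10,11,14,15,18,19,22,23,26,27,30,31): 0⊕1⊕0⊕0⊕1⊕0⊕0⊕1⊕1⊕0⊕1⊕1⊕0⊕1⊕1⊕1 = 1
s4 (pos 4,5,6,7,12,13,14,15,20,21,22,23,28,29,30,31): 1⊕1⊕0⊕0⊕1⊕0⊕0⊕1⊕1⊕0⊕1⊕1⊕0⊕1⊕1⊕1 = 0
s8 (pos 8,9,10,11,12,13,14,15,24,25,26,27,28,29,30,31): 0⊕0⊕1⊕0⊕1⊕0⊕0⊕1⊕1⊕0⊕0⊕1⊕0⊕1⊕1⊕1 = 0
s16 (pos 16,17,18,19,20,21,22,23,24,25,26,27,28,29,30,31): 0⊕0⊕1⊕0⊕1⊕0⊕1⊕1⊕1⊕0⊕0⊕1⊕0⊕1⊕1⊕1 = 1
Syndrome s16…s1 = 10010 → error at position 18.
Flip position 18: 1011100001010010010101110010111 → 1011100001010010000101110010111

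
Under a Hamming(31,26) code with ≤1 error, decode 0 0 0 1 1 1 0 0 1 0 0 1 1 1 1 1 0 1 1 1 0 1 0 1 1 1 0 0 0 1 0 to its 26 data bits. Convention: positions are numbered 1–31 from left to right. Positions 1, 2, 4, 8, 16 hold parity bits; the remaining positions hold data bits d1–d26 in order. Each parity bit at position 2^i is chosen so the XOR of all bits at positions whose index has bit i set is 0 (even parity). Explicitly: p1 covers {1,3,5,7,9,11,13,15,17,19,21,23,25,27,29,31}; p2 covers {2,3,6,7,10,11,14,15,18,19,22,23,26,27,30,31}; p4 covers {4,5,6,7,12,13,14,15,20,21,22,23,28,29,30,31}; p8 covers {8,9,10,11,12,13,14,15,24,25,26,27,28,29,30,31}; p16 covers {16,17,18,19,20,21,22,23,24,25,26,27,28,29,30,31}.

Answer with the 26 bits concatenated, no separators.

01101001111011101001100010

s1 (pos 1,3,5,7,9,11,13,15,17,19,21,23,25,27,29,31): 0⊕0⊕1⊕0⊕1⊕0⊕1⊕1⊕0⊕1⊕0⊕0⊕1⊕0⊕0⊕0 = 0
s2 (pos 2,3,6,7,10,11,14,15,18,19,22,23,26,27,30,31): 0⊕0⊕1⊕0⊕0⊕0⊕1⊕1⊕1⊕1⊕1⊕0⊕1⊕0⊕1⊕0 = 0
s4 (pos 4,5,6,7,12,13,14,15,20,21,22,23,28,29,30,31): 1⊕1⊕1⊕0⊕1⊕1⊕1⊕1⊕1⊕0⊕1⊕0⊕0⊕0⊕1⊕0 = 0
s8 (pos 8,9,10,11,12,13,14,15,24,25,26,27,28,29,30,31): 0⊕1⊕0⊕0⊕1⊕1⊕1⊕1⊕1⊕1⊕1⊕0⊕0⊕0⊕1⊕0 = 1
s16 (pos 16,17,18,19,20,21,22,23,24,25,26,27,28,29,30,31): 1⊕0⊕1⊕1⊕1⊕0⊕1⊕0⊕1⊕1⊕1⊕0⊕0⊕0⊕1⊕0 = 1
Syndrome s16…s1 = 11000 → error at position 24.
Flip position 24: 0001110010011111011101011100010 → 0001110010011111011101001100010
Read data bits from positions 3,5,6,7,9,10,11,12,13,14,15,17,18,19,20,21,22,23,24,25,26,27,28,29,30,31: 01101001111011101001100010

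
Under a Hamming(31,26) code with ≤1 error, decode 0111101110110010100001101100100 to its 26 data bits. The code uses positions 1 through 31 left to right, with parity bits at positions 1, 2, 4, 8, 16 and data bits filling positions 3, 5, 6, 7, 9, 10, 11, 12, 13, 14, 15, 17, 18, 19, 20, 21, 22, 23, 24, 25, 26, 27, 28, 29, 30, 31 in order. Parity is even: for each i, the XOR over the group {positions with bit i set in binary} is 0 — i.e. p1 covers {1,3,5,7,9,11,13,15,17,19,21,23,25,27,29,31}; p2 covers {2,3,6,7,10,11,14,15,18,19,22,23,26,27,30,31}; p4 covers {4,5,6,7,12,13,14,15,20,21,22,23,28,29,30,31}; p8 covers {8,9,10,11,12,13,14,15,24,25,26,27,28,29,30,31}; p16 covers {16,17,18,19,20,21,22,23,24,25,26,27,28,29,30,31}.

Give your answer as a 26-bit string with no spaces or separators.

11011011001100001101100100

s1 (pos 1,3,5,7,9,11,13,15,17,19,21,23,25,27,29,31): 0⊕1⊕1⊕1⊕1⊕1⊕0⊕1⊕1⊕0⊕0⊕1⊕1⊕0⊕1⊕0 = 0
s2 (pos 2,3,6,7,10,11,14,15,18,19,22,23,26,27,30,31): 1⊕1⊕0⊕1⊕0⊕1⊕0⊕1⊕0⊕0⊕1⊕1⊕1⊕0⊕0⊕0 = 0
s4 (pos 4,5,6,7,12,13,14,15,20,21,22,23,28,29,30,31): 1⊕1⊕0⊕1⊕1⊕0⊕0⊕1⊕0⊕0⊕1⊕1⊕0⊕1⊕0⊕0 = 0
s8 (pos 8,9,10,11,12,13,14,15,24,25,26,27,28,29,30,31): 1⊕1⊕0⊕1⊕1⊕0⊕0⊕1⊕0⊕1⊕1⊕0⊕0⊕1⊕0⊕0 = 0
s16 (pos 16,17,18,19,20,21,22,23,24,25,26,27,28,29,30,31): 0⊕1⊕0⊕0⊕0⊕0⊕1⊕1⊕0⊕1⊕1⊕0⊕0⊕1⊕0⊕0 = 0
Syndrome s16…s1 = 00000 → no error.
Read data bits from positions 3,5,6,7,9,10,11,12,13,14,15,17,18,19,20,21,22,23,24,25,26,27,28,29,30,31: 11011011001100001101100100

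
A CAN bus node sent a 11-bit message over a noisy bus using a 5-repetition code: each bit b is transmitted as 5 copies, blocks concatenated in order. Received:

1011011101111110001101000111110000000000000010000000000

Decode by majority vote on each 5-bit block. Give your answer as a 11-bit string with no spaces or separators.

Block 1 (10110): 3 ones → 1
Block 2 (11101): 4 ones → 1
Block 3 (11111): 5 ones → 1
Block 4 (00011): 2 ones → 0
Block 5 (01000): 1 one → 0
Block 6 (11111): 5 ones → 1
Block 7 (00000): 0 ones → 0
Block 8 (00000): 0 ones → 0
Block 9 (00001): 1 one → 0
Block 10 (00000): 0 ones → 0
Block 11 (00000): 0 ones → 0

11100100000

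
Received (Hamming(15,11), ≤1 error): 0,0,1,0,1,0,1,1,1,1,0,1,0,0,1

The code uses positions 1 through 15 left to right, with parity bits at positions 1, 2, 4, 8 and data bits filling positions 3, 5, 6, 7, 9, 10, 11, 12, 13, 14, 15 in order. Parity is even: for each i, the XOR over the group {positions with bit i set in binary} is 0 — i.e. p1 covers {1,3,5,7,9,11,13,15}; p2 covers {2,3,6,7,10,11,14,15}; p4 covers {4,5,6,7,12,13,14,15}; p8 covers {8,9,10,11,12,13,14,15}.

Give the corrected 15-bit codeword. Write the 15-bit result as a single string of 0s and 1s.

001010110101001

s1 (pos 1,3,5,7,9,11,13,15): 0⊕1⊕1⊕1⊕1⊕0⊕0⊕1 = 1
s2 (pos 2,3,6,7,10,11,14,15): 0⊕1⊕0⊕1⊕1⊕0⊕0⊕1 = 0
s4 (pos 4,5,6,7,12,13,14,15): 0⊕1⊕0⊕1⊕1⊕0⊕0⊕1 = 0
s8 (pos 8,9,10,11,12,13,14,15): 1⊕1⊕1⊕0⊕1⊕0⊕0⊕1 = 1
Syndrome s8…s1 = 1001 → error at position 9.
Flip position 9: 001010111101001 → 001010110101001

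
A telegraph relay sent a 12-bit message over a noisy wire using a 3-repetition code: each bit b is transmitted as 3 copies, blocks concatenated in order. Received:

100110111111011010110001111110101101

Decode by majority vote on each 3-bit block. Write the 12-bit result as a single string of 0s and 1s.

Block 1 (100): 1 one → 0
Block 2 (110): 2 ones → 1
Block 3 (111): 3 ones → 1
Block 4 (111): 3 ones → 1
Block 5 (011): 2 ones → 1
Block 6 (010): 1 one → 0
Block 7 (110): 2 ones → 1
Block 8 (001): 1 one → 0
Block 9 (111): 3 ones → 1
Block 10 (110): 2 ones → 1
Block 11 (101): 2 ones → 1
Block 12 (101): 2 ones → 1

011110101111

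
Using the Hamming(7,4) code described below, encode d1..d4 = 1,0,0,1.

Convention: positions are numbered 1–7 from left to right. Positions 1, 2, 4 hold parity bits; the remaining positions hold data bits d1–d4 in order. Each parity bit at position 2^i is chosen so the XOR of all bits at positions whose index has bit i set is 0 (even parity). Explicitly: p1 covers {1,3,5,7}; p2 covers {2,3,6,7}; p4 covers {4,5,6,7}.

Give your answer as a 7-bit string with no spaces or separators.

0011001

Place data at non-parity positions: p1 p2 1 p4 0 0 1
p1 (pos 1,3,5,7): XOR of data positions = 1⊕0⊕1 = 0
p2 (pos 2,3,6,7): XOR of data positions = 1⊕0⊕1 = 0
p4 (pos 4,5,6,7): XOR of data positions = 0⊕0⊕1 = 1
Codeword: 0011001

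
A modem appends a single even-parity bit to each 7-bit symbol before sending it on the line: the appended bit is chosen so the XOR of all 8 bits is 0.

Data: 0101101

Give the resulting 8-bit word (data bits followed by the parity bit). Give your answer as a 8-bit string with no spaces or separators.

XOR of the 7 data bits: 0⊕1⊕0⊕1⊕1⊕0⊕1 = 0
Parity bit = 0 (so all 8 bits XOR to 0).

01011010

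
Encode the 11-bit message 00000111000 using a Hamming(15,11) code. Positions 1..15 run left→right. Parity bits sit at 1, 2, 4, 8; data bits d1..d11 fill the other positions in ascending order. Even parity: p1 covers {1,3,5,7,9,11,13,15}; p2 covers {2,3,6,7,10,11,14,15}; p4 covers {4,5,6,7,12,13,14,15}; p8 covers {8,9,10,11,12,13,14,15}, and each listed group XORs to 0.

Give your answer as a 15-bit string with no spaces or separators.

100100010111000

Place data at non-parity positions: p1 p2 0 p4 0 0 0 p8 0 1 1 1 0 0 0
p1 (pos 1,3,5,7,9,11,13,15): XOR of data positions = 0⊕0⊕0⊕0⊕1⊕0⊕0 = 1
p2 (pos 2,3,6,7,10,11,14,15): XOR of data positions = 0⊕0⊕0⊕1⊕1⊕0⊕0 = 0
p4 (pos 4,5,6,7,12,13,14,15): XOR of data positions = 0⊕0⊕0⊕1⊕0⊕0⊕0 = 1
p8 (pos 8,9,10,11,12,13,14,15): XOR of data positions = 0⊕1⊕1⊕1⊕0⊕0⊕0 = 1
Codeword: 100100010111000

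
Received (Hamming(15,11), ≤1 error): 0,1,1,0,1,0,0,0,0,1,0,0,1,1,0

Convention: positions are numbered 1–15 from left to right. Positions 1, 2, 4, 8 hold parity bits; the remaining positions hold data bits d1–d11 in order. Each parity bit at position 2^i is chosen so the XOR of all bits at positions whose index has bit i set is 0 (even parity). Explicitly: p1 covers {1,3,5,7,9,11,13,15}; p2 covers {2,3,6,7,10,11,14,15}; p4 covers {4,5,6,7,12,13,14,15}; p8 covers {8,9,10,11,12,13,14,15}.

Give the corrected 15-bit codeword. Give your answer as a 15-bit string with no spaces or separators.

011010000100010

s1 (pos 1,3,5,7,9,11,13,15): 0⊕1⊕1⊕0⊕0⊕0⊕1⊕0 = 1
s2 (pos 2,3,6,7,10,11,14,15): 1⊕1⊕0⊕0⊕1⊕0⊕1⊕0 = 0
s4 (pos 4,5,6,7,12,13,14,15): 0⊕1⊕0⊕0⊕0⊕1⊕1⊕0 = 1
s8 (pos 8,9,10,11,12,13,14,15): 0⊕0⊕1⊕0⊕0⊕1⊕1⊕0 = 1
Syndrome s8…s1 = 1101 → error at position 13.
Flip position 13: 011010000100110 → 011010000100010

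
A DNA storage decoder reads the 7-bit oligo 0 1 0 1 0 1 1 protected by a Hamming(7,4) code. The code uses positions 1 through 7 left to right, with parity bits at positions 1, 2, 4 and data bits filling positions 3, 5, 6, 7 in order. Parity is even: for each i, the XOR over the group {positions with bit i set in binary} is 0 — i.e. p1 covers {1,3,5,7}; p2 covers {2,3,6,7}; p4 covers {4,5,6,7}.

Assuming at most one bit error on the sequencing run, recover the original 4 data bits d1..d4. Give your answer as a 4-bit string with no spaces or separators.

s1 (pos 1,3,5,7): 0⊕0⊕0⊕1 = 1
s2 (pos 2,3,6,7): 1⊕0⊕1⊕1 = 1
s4 (pos 4,5,6,7): 1⊕0⊕1⊕1 = 1
Syndrome s4…s1 = 111 → error at position 7.
Flip position 7: 0101011 → 0101010
Read data bits from positions 3,5,6,7: 0010

0010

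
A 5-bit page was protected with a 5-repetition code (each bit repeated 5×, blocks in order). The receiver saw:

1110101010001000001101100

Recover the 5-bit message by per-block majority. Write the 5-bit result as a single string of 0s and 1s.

Block 1 (11101): 4 ones → 1
Block 2 (01010): 2 ones → 0
Block 3 (00100): 1 one → 0
Block 4 (00011): 2 ones → 0
Block 5 (01100): 2 ones → 0

10000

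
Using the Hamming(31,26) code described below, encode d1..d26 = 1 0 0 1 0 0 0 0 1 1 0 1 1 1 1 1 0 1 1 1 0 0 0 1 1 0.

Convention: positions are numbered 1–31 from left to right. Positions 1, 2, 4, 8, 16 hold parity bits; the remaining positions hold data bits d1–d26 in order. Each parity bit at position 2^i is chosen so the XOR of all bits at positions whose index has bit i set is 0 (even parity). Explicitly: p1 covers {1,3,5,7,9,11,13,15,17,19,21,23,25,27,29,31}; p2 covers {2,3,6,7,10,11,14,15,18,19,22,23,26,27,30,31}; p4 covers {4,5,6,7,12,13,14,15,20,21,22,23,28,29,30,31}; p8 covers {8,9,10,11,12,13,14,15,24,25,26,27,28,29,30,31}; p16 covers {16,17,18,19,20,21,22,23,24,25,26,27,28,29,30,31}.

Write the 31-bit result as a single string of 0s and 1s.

Place data at non-parity positions: p1 p2 1 p4 0 0 1 p8 0 0 0 0 1 1 0 p16 1 1 1 1 1 0 1 1 1 0 0 0 1 1 0
p1 (pos 1,3,5,7,9,11,13,15,17,19,21,23,25,27,29,31): XOR of data positions = 1⊕0⊕1⊕0⊕0⊕1⊕0⊕1⊕1⊕1⊕1⊕1⊕0⊕1⊕0 = 1
p2 (pos 2,3,6,7,10,11,14,15,18,19,22,23,26,27,30,31): XOR of data positions = 1⊕0⊕1⊕0⊕0⊕1⊕0⊕1⊕1⊕0⊕1⊕0⊕0⊕1⊕0 = 1
p4 (pos 4,5,6,7,12,13,14,15,20,21,22,23,28,29,30,31): XOR of data positions = 0⊕0⊕1⊕0⊕1⊕1⊕0⊕1⊕1⊕0⊕1⊕0⊕1⊕1⊕0 = 0
p8 (pos 8,9,10,11,12,13,14,15,24,25,26,27,28,29,30,31): XOR of data positions = 0⊕0⊕0⊕0⊕1⊕1⊕0⊕1⊕1⊕0⊕0⊕0⊕1⊕1⊕0 = 0
p16 (pos 16,17,18,19,20,21,22,23,24,25,26,27,28,29,30,31): XOR of data positions = 1⊕1⊕1⊕1⊕1⊕0⊕1⊕1⊕1⊕0⊕0⊕0⊕1⊕1⊕0 = 0
Codeword: 1110001000001100111110111000110

1110001000001100111110111000110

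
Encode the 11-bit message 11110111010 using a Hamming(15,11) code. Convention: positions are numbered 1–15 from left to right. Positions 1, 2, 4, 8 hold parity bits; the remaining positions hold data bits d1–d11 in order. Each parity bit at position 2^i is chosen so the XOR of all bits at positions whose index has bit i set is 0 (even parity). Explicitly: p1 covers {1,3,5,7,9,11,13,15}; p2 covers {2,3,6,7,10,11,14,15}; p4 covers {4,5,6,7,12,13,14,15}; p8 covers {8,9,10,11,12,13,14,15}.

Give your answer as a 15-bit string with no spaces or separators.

001111100111010

Place data at non-parity positions: p1 p2 1 p4 1 1 1 p8 0 1 1 1 0 1 0
p1 (pos 1,3,5,7,9,11,13,15): XOR of data positions = 1⊕1⊕1⊕0⊕1⊕0⊕0 = 0
p2 (pos 2,3,6,7,10,11,14,15): XOR of data positions = 1⊕1⊕1⊕1⊕1⊕1⊕0 = 0
p4 (pos 4,5,6,7,12,13,14,15): XOR of data positions = 1⊕1⊕1⊕1⊕0⊕1⊕0 = 1
p8 (pos 8,9,10,11,12,13,14,15): XOR of data positions = 0⊕1⊕1⊕1⊕0⊕1⊕0 = 0
Codeword: 001111100111010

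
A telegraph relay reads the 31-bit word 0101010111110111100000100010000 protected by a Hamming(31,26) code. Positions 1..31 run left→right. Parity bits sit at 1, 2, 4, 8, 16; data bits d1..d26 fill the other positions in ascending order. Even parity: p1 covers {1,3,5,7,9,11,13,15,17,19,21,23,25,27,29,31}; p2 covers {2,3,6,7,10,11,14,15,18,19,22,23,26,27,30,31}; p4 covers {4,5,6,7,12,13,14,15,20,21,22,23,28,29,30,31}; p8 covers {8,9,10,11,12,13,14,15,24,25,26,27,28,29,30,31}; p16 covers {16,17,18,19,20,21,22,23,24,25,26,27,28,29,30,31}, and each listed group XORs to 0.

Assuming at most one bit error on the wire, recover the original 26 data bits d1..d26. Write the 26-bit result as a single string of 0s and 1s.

00101111011100000100010000

s1 (pos 1,3,5,7,9,11,13,15,17,19,21,23,25,27,29,31): 0⊕0⊕0⊕0⊕1⊕1⊕0⊕1⊕1⊕0⊕0⊕1⊕0⊕1⊕0⊕0 = 0
s2 (pos 2,3,6,7,10,11,14,15,18,19,22,23,26,27,30,31): 1⊕0⊕1⊕0⊕1⊕1⊕1⊕1⊕0⊕0⊕0⊕1⊕0⊕1⊕0⊕0 = 0
s4 (pos 4,5,6,7,12,13,14,15,20,21,22,23,28,29,30,31): 1⊕0⊕1⊕0⊕1⊕0⊕1⊕1⊕0⊕0⊕0⊕1⊕0⊕0⊕0⊕0 = 0
s8 (pos 8,9,10,11,12,13,14,15,24,25,26,27,28,29,30,31): 1⊕1⊕1⊕1⊕1⊕0⊕1⊕1⊕0⊕0⊕0⊕1⊕0⊕0⊕0⊕0 = 0
s16 (pos 16,17,18,19,20,21,22,23,24,25,26,27,28,29,30,31): 1⊕1⊕0⊕0⊕0⊕0⊕0⊕1⊕0⊕0⊕0⊕1⊕0⊕0⊕0⊕0 = 0
Syndrome s16…s1 = 00000 → no error.
Read data bits from positions 3,5,6,7,9,10,11,12,13,14,15,17,18,19,20,21,22,23,24,25,26,27,28,29,30,31: 00101111011100000100010000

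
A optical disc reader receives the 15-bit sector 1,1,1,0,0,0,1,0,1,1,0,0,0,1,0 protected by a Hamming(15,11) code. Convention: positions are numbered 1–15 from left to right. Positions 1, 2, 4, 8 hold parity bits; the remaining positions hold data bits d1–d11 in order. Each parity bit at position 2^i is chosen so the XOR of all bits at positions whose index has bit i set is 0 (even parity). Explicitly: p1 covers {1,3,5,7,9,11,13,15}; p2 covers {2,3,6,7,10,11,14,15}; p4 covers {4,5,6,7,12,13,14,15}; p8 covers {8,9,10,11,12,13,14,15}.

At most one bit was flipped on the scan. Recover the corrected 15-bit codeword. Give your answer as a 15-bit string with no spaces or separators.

s1 (pos 1,3,5,7,9,11,13,15): 1⊕1⊕0⊕1⊕1⊕0⊕0⊕0 = 0
s2 (pos 2,3,6,7,10,11,14,15): 1⊕1⊕0⊕1⊕1⊕0⊕1⊕0 = 1
s4 (pos 4,5,6,7,12,13,14,15): 0⊕0⊕0⊕1⊕0⊕0⊕1⊕0 = 0
s8 (pos 8,9,10,11,12,13,14,15): 0⊕1⊕1⊕0⊕0⊕0⊕1⊕0 = 1
Syndrome s8…s1 = 1010 → error at position 10.
Flip position 10: 111000101100010 → 111000101000010

111000101000010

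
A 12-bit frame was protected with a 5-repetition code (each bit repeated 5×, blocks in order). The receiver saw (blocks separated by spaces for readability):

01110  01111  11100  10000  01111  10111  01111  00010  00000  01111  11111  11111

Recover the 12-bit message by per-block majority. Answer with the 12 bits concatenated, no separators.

111011100111

Block 1 (01110): 3 ones → 1
Block 2 (01111): 4 ones → 1
Block 3 (11100): 3 ones → 1
Block 4 (10000): 1 one → 0
Block 5 (01111): 4 ones → 1
Block 6 (10111): 4 ones → 1
Block 7 (01111): 4 ones → 1
Block 8 (00010): 1 one → 0
Block 9 (00000): 0 ones → 0
Block 10 (01111): 4 ones → 1
Block 11 (11111): 5 ones → 1
Block 12 (11111): 5 ones → 1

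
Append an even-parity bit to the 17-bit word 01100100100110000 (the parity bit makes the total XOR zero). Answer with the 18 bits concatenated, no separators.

XOR of the 17 data bits: 0⊕1⊕1⊕0⊕0⊕1⊕0⊕0⊕1⊕0⊕0⊕1⊕1⊕0⊕0⊕0⊕0 = 0
Parity bit = 0 (so all 18 bits XOR to 0).

011001001001100000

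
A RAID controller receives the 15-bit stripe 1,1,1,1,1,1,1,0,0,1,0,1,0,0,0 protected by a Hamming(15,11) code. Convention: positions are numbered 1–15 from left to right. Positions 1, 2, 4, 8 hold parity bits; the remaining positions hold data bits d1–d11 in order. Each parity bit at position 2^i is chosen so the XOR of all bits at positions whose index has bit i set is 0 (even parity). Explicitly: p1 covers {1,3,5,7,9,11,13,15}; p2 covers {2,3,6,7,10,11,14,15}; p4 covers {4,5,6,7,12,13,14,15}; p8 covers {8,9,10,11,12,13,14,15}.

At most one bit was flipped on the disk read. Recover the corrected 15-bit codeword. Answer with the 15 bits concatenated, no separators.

s1 (pos 1,3,5,7,9,11,13,15): 1⊕1⊕1⊕1⊕0⊕0⊕0⊕0 = 0
s2 (pos 2,3,6,7,10,11,14,15): 1⊕1⊕1⊕1⊕1⊕0⊕0⊕0 = 1
s4 (pos 4,5,6,7,12,13,14,15): 1⊕1⊕1⊕1⊕1⊕0⊕0⊕0 = 1
s8 (pos 8,9,10,11,12,13,14,15): 0⊕0⊕1⊕0⊕1⊕0⊕0⊕0 = 0
Syndrome s8…s1 = 0110 → error at position 6.
Flip position 6: 111111100101000 → 111110100101000

111110100101000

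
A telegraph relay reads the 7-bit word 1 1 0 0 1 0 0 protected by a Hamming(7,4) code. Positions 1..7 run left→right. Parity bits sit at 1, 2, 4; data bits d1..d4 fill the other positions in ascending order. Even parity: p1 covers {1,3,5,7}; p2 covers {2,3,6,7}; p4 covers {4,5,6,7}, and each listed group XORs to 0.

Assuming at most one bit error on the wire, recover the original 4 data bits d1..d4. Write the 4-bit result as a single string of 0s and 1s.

0110

s1 (pos 1,3,5,7): 1⊕0⊕1⊕0 = 0
s2 (pos 2,3,6,7): 1⊕0⊕0⊕0 = 1
s4 (pos 4,5,6,7): 0⊕1⊕0⊕0 = 1
Syndrome s4…s1 = 110 → error at position 6.
Flip position 6: 1100100 → 1100110
Read data bits from positions 3,5,6,7: 0110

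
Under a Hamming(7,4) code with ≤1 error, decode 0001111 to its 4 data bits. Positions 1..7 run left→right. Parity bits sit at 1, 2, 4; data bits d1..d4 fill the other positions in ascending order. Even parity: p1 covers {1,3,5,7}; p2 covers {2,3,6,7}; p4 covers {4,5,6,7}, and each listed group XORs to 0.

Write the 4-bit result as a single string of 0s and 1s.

0111

s1 (pos 1,3,5,7): 0⊕0⊕1⊕1 = 0
s2 (pos 2,3,6,7): 0⊕0⊕1⊕1 = 0
s4 (pos 4,5,6,7): 1⊕1⊕1⊕1 = 0
Syndrome s4…s1 = 000 → no error.
Read data bits from positions 3,5,6,7: 0111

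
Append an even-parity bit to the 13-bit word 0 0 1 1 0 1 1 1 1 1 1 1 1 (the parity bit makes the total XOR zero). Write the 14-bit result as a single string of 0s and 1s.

00110111111110

XOR of the 13 data bits: 0⊕0⊕1⊕1⊕0⊕1⊕1⊕1⊕1⊕1⊕1⊕1⊕1 = 0
Parity bit = 0 (so all 14 bits XOR to 0).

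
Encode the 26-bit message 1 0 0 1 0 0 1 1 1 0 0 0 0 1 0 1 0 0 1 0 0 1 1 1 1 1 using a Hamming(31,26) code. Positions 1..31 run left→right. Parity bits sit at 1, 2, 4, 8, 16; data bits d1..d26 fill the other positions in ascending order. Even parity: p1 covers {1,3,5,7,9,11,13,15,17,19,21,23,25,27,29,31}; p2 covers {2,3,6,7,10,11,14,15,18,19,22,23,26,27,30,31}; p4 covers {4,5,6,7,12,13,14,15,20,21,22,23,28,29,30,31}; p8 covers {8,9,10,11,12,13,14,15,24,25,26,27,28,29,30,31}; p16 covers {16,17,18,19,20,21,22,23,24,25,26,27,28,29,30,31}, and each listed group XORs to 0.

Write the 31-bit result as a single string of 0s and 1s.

1110001100111000001010010011111

Place data at non-parity positions: p1 p2 1 p4 0 0 1 p8 0 0 1 1 1 0 0 p16 0 0 1 0 1 0 0 1 0 0 1 1 1 1 1
p1 (pos 1,3,5,7,9,11,13,15,17,19,21,23,25,27,29,31): XOR of data positions = 1⊕0⊕1⊕0⊕1⊕1⊕0⊕0⊕1⊕1⊕0⊕0⊕1⊕1⊕1 = 1
p2 (pos 2,3,6,7,10,11,14,15,18,19,22,23,26,27,30,31): XOR of data positions = 1⊕0⊕1⊕0⊕1⊕0⊕0⊕0⊕1⊕0⊕0⊕0⊕1⊕1⊕1 = 1
p4 (pos 4,5,6,7,12,13,14,15,20,21,22,23,28,29,30,31): XOR of data positions = 0⊕0⊕1⊕1⊕1⊕0⊕0⊕0⊕1⊕0⊕0⊕1⊕1⊕1⊕1 = 0
p8 (pos 8,9,10,11,12,13,14,15,24,25,26,27,28,29,30,31): XOR of data positions = 0⊕0⊕1⊕1⊕1⊕0⊕0⊕1⊕0⊕0⊕1⊕1⊕1⊕1⊕1 = 1
p16 (pos 16,17,18,19,20,21,22,23,24,25,26,27,28,29,30,31): XOR of data positions = 0⊕0⊕1⊕0⊕1⊕0⊕0⊕1⊕0⊕0⊕1⊕1⊕1⊕1⊕1 = 0
Codeword: 1110001100111000001010010011111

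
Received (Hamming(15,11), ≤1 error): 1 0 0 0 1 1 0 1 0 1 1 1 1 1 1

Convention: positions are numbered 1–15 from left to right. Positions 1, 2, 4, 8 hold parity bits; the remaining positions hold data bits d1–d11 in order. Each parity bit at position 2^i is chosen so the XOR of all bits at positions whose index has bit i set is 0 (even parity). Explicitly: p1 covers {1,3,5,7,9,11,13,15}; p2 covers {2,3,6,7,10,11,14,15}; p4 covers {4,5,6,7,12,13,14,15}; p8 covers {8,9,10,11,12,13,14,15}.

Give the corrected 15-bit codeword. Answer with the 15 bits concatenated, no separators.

100011010101111

s1 (pos 1,3,5,7,9,11,13,15): 1⊕0⊕1⊕0⊕0⊕1⊕1⊕1 = 1
s2 (pos 2,3,6,7,10,11,14,15): 0⊕0⊕1⊕0⊕1⊕1⊕1⊕1 = 1
s4 (pos 4,5,6,7,12,13,14,15): 0⊕1⊕1⊕0⊕1⊕1⊕1⊕1 = 0
s8 (pos 8,9,10,11,12,13,14,15): 1⊕0⊕1⊕1⊕1⊕1⊕1⊕1 = 1
Syndrome s8…s1 = 1011 → error at position 11.
Flip position 11: 100011010111111 → 100011010101111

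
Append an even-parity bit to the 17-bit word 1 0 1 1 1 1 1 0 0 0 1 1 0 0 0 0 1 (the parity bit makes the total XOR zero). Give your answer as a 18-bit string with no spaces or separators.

XOR of the 17 data bits: 1⊕0⊕1⊕1⊕1⊕1⊕1⊕0⊕0⊕0⊕1⊕1⊕0⊕0⊕0⊕0⊕1 = 1
Parity bit = 1 (so all 18 bits XOR to 0).

101111100011000011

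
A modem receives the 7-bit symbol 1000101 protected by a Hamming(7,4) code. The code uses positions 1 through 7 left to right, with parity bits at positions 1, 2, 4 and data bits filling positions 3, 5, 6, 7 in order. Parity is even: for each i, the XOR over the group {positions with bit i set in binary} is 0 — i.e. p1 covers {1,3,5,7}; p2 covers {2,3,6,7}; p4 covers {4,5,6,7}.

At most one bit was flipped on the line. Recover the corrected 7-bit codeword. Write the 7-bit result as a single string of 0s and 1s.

1010101

s1 (pos 1,3,5,7): 1⊕0⊕1⊕1 = 1
s2 (pos 2,3,6,7): 0⊕0⊕0⊕1 = 1
s4 (pos 4,5,6,7): 0⊕1⊕0⊕1 = 0
Syndrome s4…s1 = 011 → error at position 3.
Flip position 3: 1000101 → 1010101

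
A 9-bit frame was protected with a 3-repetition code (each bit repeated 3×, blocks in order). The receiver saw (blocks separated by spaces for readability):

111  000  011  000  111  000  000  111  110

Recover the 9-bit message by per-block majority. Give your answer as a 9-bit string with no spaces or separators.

101010011

Block 1 (111): 3 ones → 1
Block 2 (000): 0 ones → 0
Block 3 (011): 2 ones → 1
Block 4 (000): 0 ones → 0
Block 5 (111): 3 ones → 1
Block 6 (000): 0 ones → 0
Block 7 (000): 0 ones → 0
Block 8 (111): 3 ones → 1
Block 9 (110): 2 ones → 1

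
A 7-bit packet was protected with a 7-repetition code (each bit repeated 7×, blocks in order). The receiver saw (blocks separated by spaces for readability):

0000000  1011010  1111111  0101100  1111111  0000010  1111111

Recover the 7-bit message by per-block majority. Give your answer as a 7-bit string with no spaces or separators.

0110101

Block 1 (0000000): 0 ones → 0
Block 2 (1011010): 4 ones → 1
Block 3 (1111111): 7 ones → 1
Block 4 (0101100): 3 ones → 0
Block 5 (1111111): 7 ones → 1
Block 6 (0000010): 1 one → 0
Block 7 (1111111): 7 ones → 1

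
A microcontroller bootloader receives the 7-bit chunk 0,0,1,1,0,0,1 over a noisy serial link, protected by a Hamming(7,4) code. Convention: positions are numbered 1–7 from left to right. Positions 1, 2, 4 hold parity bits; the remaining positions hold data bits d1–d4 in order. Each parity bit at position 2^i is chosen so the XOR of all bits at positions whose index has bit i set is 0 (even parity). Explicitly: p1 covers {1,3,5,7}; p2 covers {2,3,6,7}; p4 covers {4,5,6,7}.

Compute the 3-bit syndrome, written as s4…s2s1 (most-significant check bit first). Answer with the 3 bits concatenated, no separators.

s1 (pos 1,3,5,7): 0⊕1⊕0⊕1 = 0
s2 (pos 2,3,6,7): 0⊕1⊕0⊕1 = 0
s4 (pos 4,5,6,7): 1⊕0⊕0⊕1 = 0
Syndrome s4…s1 = 000 → no error.

000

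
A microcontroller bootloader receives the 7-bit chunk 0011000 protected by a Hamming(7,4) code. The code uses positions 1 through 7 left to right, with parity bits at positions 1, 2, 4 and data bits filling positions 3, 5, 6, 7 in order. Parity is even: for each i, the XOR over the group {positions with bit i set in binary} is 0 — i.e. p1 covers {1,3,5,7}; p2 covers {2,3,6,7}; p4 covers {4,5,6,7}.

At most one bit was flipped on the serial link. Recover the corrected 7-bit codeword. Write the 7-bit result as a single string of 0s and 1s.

s1 (pos 1,3,5,7): 0⊕1⊕0⊕0 = 1
s2 (pos 2,3,6,7): 0⊕1⊕0⊕0 = 1
s4 (pos 4,5,6,7): 1⊕0⊕0⊕0 = 1
Syndrome s4…s1 = 111 → error at position 7.
Flip position 7: 0011000 → 0011001

0011001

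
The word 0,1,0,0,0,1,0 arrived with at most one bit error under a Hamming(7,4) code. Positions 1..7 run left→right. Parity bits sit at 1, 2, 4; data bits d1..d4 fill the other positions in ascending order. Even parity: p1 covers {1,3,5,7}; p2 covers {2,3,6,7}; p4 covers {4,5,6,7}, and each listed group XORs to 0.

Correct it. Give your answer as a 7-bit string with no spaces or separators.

0101010

s1 (pos 1,3,5,7): 0⊕0⊕0⊕0 = 0
s2 (pos 2,3,6,7): 1⊕0⊕1⊕0 = 0
s4 (pos 4,5,6,7): 0⊕0⊕1⊕0 = 1
Syndrome s4…s1 = 100 → error at position 4.
Flip position 4: 0100010 → 0101010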